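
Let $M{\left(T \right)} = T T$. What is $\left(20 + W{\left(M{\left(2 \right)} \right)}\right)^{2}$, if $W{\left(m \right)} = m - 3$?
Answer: $441$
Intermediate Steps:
$M{\left(T \right)} = T^{2}$
$W{\left(m \right)} = -3 + m$
$\left(20 + W{\left(M{\left(2 \right)} \right)}\right)^{2} = \left(20 - \left(3 - 2^{2}\right)\right)^{2} = \left(20 + \left(-3 + 4\right)\right)^{2} = \left(20 + 1\right)^{2} = 21^{2} = 441$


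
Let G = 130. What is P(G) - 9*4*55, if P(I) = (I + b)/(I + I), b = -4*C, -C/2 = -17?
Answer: -257403/130 ≈ -1980.0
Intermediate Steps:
C = 34 (C = -2*(-17) = 34)
b = -136 (b = -4*34 = -136)
P(I) = (-136 + I)/(2*I) (P(I) = (I - 136)/(I + I) = (-136 + I)/((2*I)) = (-136 + I)*(1/(2*I)) = (-136 + I)/(2*I))
P(G) - 9*4*55 = (½)*(-136 + 130)/130 - 9*4*55 = (½)*(1/130)*(-6) - 36*55 = -3/130 - 1*1980 = -3/130 - 1980 = -257403/130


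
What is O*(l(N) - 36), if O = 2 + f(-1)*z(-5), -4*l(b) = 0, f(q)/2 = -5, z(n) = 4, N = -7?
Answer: 1368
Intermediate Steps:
f(q) = -10 (f(q) = 2*(-5) = -10)
l(b) = 0 (l(b) = -1/4*0 = 0)
O = -38 (O = 2 - 10*4 = 2 - 40 = -38)
O*(l(N) - 36) = -38*(0 - 36) = -38*(-36) = 1368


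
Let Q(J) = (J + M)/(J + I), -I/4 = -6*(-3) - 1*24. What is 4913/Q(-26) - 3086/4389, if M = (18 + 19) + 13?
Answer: -2400021/5852 ≈ -410.12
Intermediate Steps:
M = 50 (M = 37 + 13 = 50)
I = 24 (I = -4*(-6*(-3) - 1*24) = -4*(18 - 24) = -4*(-6) = 24)
Q(J) = (50 + J)/(24 + J) (Q(J) = (J + 50)/(J + 24) = (50 + J)/(24 + J))
4913/Q(-26) - 3086/4389 = 4913/(((50 - 26)/(24 - 26))) - 3086/4389 = 4913/((24/(-2))) - 3086*1/4389 = 4913/((-1/2*24)) - 3086/4389 = 4913/(-12) - 3086/4389 = 4913*(-1/12) - 3086/4389 = -4913/12 - 3086/4389 = -2400021/5852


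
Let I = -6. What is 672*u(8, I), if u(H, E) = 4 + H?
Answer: 8064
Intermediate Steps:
672*u(8, I) = 672*(4 + 8) = 672*12 = 8064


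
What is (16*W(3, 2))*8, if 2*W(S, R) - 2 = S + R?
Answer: 448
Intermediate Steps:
W(S, R) = 1 + R/2 + S/2 (W(S, R) = 1 + (S + R)/2 = 1 + (R + S)/2 = 1 + (R/2 + S/2) = 1 + R/2 + S/2)
(16*W(3, 2))*8 = (16*(1 + (½)*2 + (½)*3))*8 = (16*(1 + 1 + 3/2))*8 = (16*(7/2))*8 = 56*8 = 448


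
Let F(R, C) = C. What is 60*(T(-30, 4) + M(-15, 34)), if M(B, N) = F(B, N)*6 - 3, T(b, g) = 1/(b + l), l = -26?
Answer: 168825/14 ≈ 12059.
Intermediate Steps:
T(b, g) = 1/(-26 + b) (T(b, g) = 1/(b - 26) = 1/(-26 + b))
M(B, N) = -3 + 6*N (M(B, N) = N*6 - 3 = 6*N - 3 = -3 + 6*N)
60*(T(-30, 4) + M(-15, 34)) = 60*(1/(-26 - 30) + (-3 + 6*34)) = 60*(1/(-56) + (-3 + 204)) = 60*(-1/56 + 201) = 60*(11255/56) = 168825/14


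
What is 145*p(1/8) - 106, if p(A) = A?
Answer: -703/8 ≈ -87.875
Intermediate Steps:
145*p(1/8) - 106 = 145/8 - 106 = -703/8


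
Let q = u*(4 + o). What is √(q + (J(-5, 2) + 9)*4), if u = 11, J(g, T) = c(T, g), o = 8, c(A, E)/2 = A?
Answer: 2*√46 ≈ 13.565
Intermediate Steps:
c(A, E) = 2*A
J(g, T) = 2*T
q = 132 (q = 11*(4 + 8) = 11*12 = 132)
√(q + (J(-5, 2) + 9)*4) = √(132 + (2*2 + 9)*4) = √(132 + (4 + 9)*4) = √(132 + 13*4) = √(132 + 52) = √184 = 2*√46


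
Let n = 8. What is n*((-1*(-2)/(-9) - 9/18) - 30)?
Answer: -2212/9 ≈ -245.78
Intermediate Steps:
n*((-1*(-2)/(-9) - 9/18) - 30) = 8*((-1*(-2)/(-9) - 9/18) - 30) = 8*((2*(-⅑) - 9*1/18) - 30) = 8*((-2/9 - ½) - 30) = 8*(-13/18 - 30) = 8*(-553/18) = -2212/9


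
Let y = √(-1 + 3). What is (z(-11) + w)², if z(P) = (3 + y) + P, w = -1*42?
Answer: (50 - √2)² ≈ 2360.6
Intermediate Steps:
w = -42
y = √2 ≈ 1.4142
z(P) = 3 + P + √2 (z(P) = (3 + √2) + P = 3 + P + √2)
(z(-11) + w)² = ((3 - 11 + √2) - 42)² = ((-8 + √2) - 42)² = (-50 + √2)²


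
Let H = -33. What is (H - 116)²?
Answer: 22201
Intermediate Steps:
(H - 116)² = (-33 - 116)² = (-149)² = 22201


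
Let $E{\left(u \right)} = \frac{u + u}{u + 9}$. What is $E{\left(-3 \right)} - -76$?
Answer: $75$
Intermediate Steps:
$E{\left(u \right)} = \frac{2 u}{9 + u}$
$E{\left(-3 \right)} - -76 = 2 \left(-3\right) \frac{1}{9 - 3} - -76 = 2 \left(-3\right) \frac{1}{6} + 76 = -1 + 76 = 75$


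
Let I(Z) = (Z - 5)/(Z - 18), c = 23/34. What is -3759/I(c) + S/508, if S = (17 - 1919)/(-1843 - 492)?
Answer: -62530065133/4151630 ≈ -15062.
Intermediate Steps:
c = 23/34 (c = 23*(1/34) = 23/34 ≈ 0.67647)
S = 1902/2335 (S = -1902/(-2335) = -1902*(-1/2335) = 1902/2335 ≈ 0.81456)
I(Z) = (-5 + Z)/(-18 + Z)
-3759/I(c) + S/508 = -3759*(-18 + 23/34)/(-5 + 23/34) + (1902/2335)/508 = -3759/(-147/34/(-589/34)) + (1902/2335)*(1/508) = -3759/((-34/589*(-147/34))) + 951/593090 = -3759/147/589 + 951/593090 = -3759*589/147 + 951/593090 = -105431/7 + 951/593090 = -62530065133/4151630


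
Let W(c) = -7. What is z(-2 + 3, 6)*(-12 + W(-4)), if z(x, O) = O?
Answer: -114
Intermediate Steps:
z(-2 + 3, 6)*(-12 + W(-4)) = 6*(-12 - 7) = 6*(-19) = -114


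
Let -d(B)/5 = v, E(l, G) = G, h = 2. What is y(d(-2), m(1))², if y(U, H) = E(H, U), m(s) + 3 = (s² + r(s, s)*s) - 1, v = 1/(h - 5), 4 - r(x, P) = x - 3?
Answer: 25/9 ≈ 2.7778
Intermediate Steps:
r(x, P) = 7 - x (r(x, P) = 4 - (x - 3) = 4 - (-3 + x) = 4 + (3 - x) = 7 - x)
v = -⅓ (v = 1/(2 - 5) = 1/(-3) = -⅓ ≈ -0.33333)
m(s) = -4 + s² + s*(7 - s) (m(s) = -3 + ((s² + (7 - s)*s) - 1) = -3 + ((s² + s*(7 - s)) - 1) = -3 + (-1 + s² + s*(7 - s)) = -4 + s² + s*(7 - s))
d(B) = 5/3 (d(B) = -5*(-⅓) = 5/3)
y(U, H) = U
y(d(-2), m(1))² = (5/3)² = 25/9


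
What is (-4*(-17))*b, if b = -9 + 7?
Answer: -136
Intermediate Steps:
b = -2
(-4*(-17))*b = -4*(-17)*(-2) = 68*(-2) = -136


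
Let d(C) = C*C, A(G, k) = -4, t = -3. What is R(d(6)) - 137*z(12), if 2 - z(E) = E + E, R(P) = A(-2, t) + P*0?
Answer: 3010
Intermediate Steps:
d(C) = C²
R(P) = -4 (R(P) = -4 + P*0 = -4 + 0 = -4)
z(E) = 2 - 2*E (z(E) = 2 - (E + E) = 2 - 2*E)
R(d(6)) - 137*z(12) = -4 - 137*(2 - 2*12) = -4 - 137*(2 - 24) = -4 - 137*(-22) = -4 + 3014 = 3010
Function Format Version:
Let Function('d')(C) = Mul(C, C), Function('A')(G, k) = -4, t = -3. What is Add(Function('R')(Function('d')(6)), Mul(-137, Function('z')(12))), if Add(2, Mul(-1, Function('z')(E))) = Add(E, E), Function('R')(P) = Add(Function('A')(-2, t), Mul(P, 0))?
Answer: 3010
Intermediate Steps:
Function('d')(C) = Pow(C, 2)
Function('R')(P) = -4 (Function('R')(P) = Add(-4, Mul(P, 0)) = Add(-4, 0) = -4)
Function('z')(E) = Add(2, Mul(-2, E)) (Function('z')(E) = Add(2, Mul(-1, Add(E, E))) = Add(2, Mul(-1, Mul(2, E))) = Add(2, Mul(-2, E)))
Add(Function('R')(Function('d')(6)), Mul(-137, Function('z')(12))) = Add(-4, Mul(-137, Add(2, Mul(-2, 12)))) = Add(-4, Mul(-137, Add(2, -24))) = Add(-4, Mul(-137, -22)) = Add(-4, 3014) = 3010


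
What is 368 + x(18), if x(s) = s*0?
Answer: 368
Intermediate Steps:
x(s) = 0
368 + x(18) = 368 + 0 = 368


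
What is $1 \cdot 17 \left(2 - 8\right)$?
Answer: $-102$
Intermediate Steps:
$1 \cdot 17 \left(2 - 8\right) = 17 \left(2 - 8\right) = 17 \left(-6\right) = -102$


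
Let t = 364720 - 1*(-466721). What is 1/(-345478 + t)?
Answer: 1/485963 ≈ 2.0578e-6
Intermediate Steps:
t = 831441 (t = 364720 + 466721 = 831441)
1/(-345478 + t) = 1/(-345478 + 831441) = 1/485963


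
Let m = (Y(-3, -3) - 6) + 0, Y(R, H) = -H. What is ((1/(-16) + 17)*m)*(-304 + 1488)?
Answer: -60162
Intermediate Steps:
m = -3 (m = (-1*(-3) - 6) + 0 = (3 - 6) + 0 = -3 + 0 = -3)
((1/(-16) + 17)*m)*(-304 + 1488) = ((1/(-16) + 17)*(-3))*(-304 + 1488) = ((-1/16 + 17)*(-3))*1184 = ((271/16)*(-3))*1184 = -813/16*1184 = -60162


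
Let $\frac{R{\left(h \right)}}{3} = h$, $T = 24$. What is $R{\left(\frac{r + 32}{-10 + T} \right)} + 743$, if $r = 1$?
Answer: $\frac{10501}{14} \approx 750.07$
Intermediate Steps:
$R{\left(h \right)} = 3 h$
$R{\left(\frac{r + 32}{-10 + T} \right)} + 743 = 3 \frac{1 + 32}{-10 + 24} + 743 = 3 \cdot \frac{33}{14} + 743 = \frac{99}{14} + 743 = \frac{10501}{14}$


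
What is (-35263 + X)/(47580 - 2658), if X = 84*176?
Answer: -20479/44922 ≈ -0.45588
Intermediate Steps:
X = 14784
(-35263 + X)/(47580 - 2658) = (-35263 + 14784)/(47580 - 2658) = -20479/44922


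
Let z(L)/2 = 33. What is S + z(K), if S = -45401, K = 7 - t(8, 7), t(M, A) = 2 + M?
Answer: -45335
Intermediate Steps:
K = -3 (K = 7 - (2 + 8) = 7 - 1*10 = 7 - 10 = -3)
z(L) = 66 (z(L) = 2*33 = 66)
S + z(K) = -45401 + 66 = -45335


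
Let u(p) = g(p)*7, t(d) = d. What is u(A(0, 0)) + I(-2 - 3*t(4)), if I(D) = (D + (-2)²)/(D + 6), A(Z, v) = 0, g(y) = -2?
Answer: -51/4 ≈ -12.750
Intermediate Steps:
u(p) = -14 (u(p) = -2*7 = -14)
I(D) = (4 + D)/(6 + D) (I(D) = (D + 4)/(6 + D) = (4 + D)/(6 + D))
u(A(0, 0)) + I(-2 - 3*t(4)) = -14 + (4 + (-2 - 3*4))/(6 + (-2 - 3*4)) = -14 + (4 + (-2 - 12))/(6 + (-2 - 12)) = -14 + (4 - 14)/(6 - 14) = -14 - 10/(-8) = -14 - ⅛*(-10) = -14 + 5/4 = -51/4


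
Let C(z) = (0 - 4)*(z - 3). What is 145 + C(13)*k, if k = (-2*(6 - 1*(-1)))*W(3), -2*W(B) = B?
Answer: -695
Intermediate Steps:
W(B) = -B/2
C(z) = 12 - 4*z (C(z) = -4*(-3 + z) = 12 - 4*z)
k = 21 (k = (-2*(6 - 1*(-1)))*(-½*3) = -2*(6 + 1)*(-3/2) = -2*7*(-3/2) = -14*(-3/2) = 21)
145 + C(13)*k = 145 + (12 - 4*13)*21 = 145 + (12 - 52)*21 = 145 - 40*21 = 145 - 840 = -695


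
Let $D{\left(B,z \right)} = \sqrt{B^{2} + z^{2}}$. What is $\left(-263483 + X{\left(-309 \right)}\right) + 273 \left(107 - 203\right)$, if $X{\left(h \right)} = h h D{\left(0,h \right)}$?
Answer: $29213938$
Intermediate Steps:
$X{\left(h \right)} = h^{2} \sqrt{h^{2}}$ ($X{\left(h \right)} = h h \sqrt{0^{2} + h^{2}} = h^{2} \sqrt{0 + h^{2}} = h^{2} \sqrt{h^{2}}$)
$\left(-263483 + X{\left(-309 \right)}\right) + 273 \left(107 - 203\right) = \left(-263483 + \left(-309\right)^{2} \sqrt{\left(-309\right)^{2}}\right) + 273 \left(107 - 203\right) = \left(-263483 + 95481 \sqrt{95481}\right) + 273 \left(-96\right) = \left(-263483 + 95481 \cdot 309\right) - 26208 = \left(-263483 + 29503629\right) - 26208 = 29240146 - 26208 = 29213938$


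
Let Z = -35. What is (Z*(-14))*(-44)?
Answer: -21560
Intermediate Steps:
(Z*(-14))*(-44) = -35*(-14)*(-44) = 490*(-44) = -21560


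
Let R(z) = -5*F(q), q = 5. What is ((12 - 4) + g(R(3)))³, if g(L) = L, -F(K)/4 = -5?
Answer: -778688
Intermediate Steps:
F(K) = 20 (F(K) = -4*(-5) = 20)
R(z) = -100 (R(z) = -5*20 = -100)
((12 - 4) + g(R(3)))³ = ((12 - 4) - 100)³ = (8 - 100)³ = (-92)³ = -778688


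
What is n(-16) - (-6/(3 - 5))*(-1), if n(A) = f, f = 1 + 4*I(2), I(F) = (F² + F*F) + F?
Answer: 44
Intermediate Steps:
I(F) = F + 2*F² (I(F) = (F² + F²) + F = 2*F² + F = F + 2*F²)
f = 41 (f = 1 + 4*(2*(1 + 2*2)) = 1 + 4*(2*(1 + 4)) = 1 + 4*(2*5) = 1 + 4*10 = 1 + 40 = 41)
n(A) = 41
n(-16) - (-6/(3 - 5))*(-1) = 41 - (-6/(3 - 5))*(-1) = 41 - (-6/(-2))*(-1) = 41 - (-6*(-½))*(-1) = 41 - 3*(-1) = 41 - 1*(-3) = 41 + 3 = 44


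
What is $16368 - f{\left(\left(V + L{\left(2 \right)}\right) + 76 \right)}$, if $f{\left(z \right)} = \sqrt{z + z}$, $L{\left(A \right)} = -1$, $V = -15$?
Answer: $16368 - 2 \sqrt{30} \approx 16357.0$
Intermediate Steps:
$f{\left(z \right)} = \sqrt{2} \sqrt{z}$ ($f{\left(z \right)} = \sqrt{2 z} = \sqrt{2} \sqrt{z}$)
$16368 - f{\left(\left(V + L{\left(2 \right)}\right) + 76 \right)} = 16368 - \sqrt{2} \sqrt{\left(-15 - 1\right) + 76} = 16368 - \sqrt{2} \sqrt{-16 + 76} = 16368 - \sqrt{2} \sqrt{60} = 16368 - \sqrt{2} \cdot 2 \sqrt{15} = 16368 - 2 \sqrt{30}$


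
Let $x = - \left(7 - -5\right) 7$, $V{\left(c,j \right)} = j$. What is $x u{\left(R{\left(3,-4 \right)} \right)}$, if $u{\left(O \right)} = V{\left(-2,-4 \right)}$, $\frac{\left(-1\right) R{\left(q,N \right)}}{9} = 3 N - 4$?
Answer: $336$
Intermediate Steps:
$R{\left(q,N \right)} = 36 - 27 N$ ($R{\left(q,N \right)} = - 9 \left(3 N - 4\right) = - 9 \left(-4 + 3 N\right) = 36 - 27 N$)
$u{\left(O \right)} = -4$
$x = -84$ ($x = - \left(7 + 5\right) 7 = - 12 \cdot 7 = \left(-1\right) 84 = -84$)
$x u{\left(R{\left(3,-4 \right)} \right)} = \left(-84\right) \left(-4\right) = 336$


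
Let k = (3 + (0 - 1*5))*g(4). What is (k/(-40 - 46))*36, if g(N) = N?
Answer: 144/43 ≈ 3.3488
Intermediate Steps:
k = -8 (k = (3 + (0 - 1*5))*4 = (3 + (0 - 5))*4 = (3 - 5)*4 = -2*4 = -8)
(k/(-40 - 46))*36 = -8/(-40 - 46)*36 = -8/(-86)*36 = -8*(-1/86)*36 = (4/43)*36 = 144/43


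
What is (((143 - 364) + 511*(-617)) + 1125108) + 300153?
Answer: 1109753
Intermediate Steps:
(((143 - 364) + 511*(-617)) + 1125108) + 300153 = ((-221 - 315287) + 1125108) + 300153 = (-315508 + 1125108) + 300153 = 809600 + 300153 = 1109753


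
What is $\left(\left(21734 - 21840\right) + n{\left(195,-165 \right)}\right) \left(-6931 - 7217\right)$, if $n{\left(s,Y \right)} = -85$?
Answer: $2702268$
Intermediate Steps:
$\left(\left(21734 - 21840\right) + n{\left(195,-165 \right)}\right) \left(-6931 - 7217\right) = \left(\left(21734 - 21840\right) - 85\right) \left(-6931 - 7217\right) = \left(-106 - 85\right) \left(-14148\right) = \left(-191\right) \left(-14148\right) = 2702268$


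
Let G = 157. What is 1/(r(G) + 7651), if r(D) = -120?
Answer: 1/7531 ≈ 0.00013278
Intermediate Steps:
1/(r(G) + 7651) = 1/(-120 + 7651) = 1/7531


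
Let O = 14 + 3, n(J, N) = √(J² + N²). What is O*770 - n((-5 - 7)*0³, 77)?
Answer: 13013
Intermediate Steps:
O = 17
O*770 - n((-5 - 7)*0³, 77) = 17*770 - √(((-5 - 7)*0³)² + 77²) = 13090 - √((-12*0)² + 5929) = 13090 - √(0² + 5929) = 13090 - √(0 + 5929) = 13090 - √5929 = 13090 - 1*77 = 13090 - 77 = 13013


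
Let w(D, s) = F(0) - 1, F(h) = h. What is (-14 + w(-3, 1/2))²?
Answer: 225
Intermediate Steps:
w(D, s) = -1 (w(D, s) = 0 - 1 = -1)
(-14 + w(-3, 1/2))² = (-14 - 1)² = (-15)² = 225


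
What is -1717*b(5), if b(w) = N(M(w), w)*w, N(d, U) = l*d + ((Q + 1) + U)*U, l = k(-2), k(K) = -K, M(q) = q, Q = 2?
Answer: -429250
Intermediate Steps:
l = 2 (l = -1*(-2) = 2)
N(d, U) = 2*d + U*(3 + U) (N(d, U) = 2*d + ((2 + 1) + U)*U = 2*d + (3 + U)*U = 2*d + U*(3 + U))
b(w) = w*(w² + 5*w) (b(w) = (w² + 2*w + 3*w)*w = (w² + 5*w)*w = w*(w² + 5*w))
-1717*b(5) = -1717*5²*(5 + 5) = -42925*10 = -1717*250 = -429250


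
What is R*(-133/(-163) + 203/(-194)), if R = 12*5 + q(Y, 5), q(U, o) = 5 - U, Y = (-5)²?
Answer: -145740/15811 ≈ -9.2176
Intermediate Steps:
Y = 25
R = 40 (R = 12*5 + (5 - 1*25) = 60 + (5 - 25) = 60 - 20 = 40)
R*(-133/(-163) + 203/(-194)) = 40*(-133/(-163) + 203/(-194)) = 40*(-133*(-1/163) + 203*(-1/194)) = 40*(133/163 - 203/194) = 40*(-7287/31622) = -145740/15811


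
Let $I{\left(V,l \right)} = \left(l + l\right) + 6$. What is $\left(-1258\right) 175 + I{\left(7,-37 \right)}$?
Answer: $-220218$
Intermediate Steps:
$I{\left(V,l \right)} = 6 + 2 l$ ($I{\left(V,l \right)} = 2 l + 6 = 6 + 2 l$)
$\left(-1258\right) 175 + I{\left(7,-37 \right)} = \left(-1258\right) 175 + \left(6 + 2 \left(-37\right)\right) = -220150 + \left(6 - 74\right) = -220150 - 68 = -220218$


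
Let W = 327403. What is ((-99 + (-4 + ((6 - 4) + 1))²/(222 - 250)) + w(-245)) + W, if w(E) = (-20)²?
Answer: 9175711/28 ≈ 3.2770e+5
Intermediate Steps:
w(E) = 400
((-99 + (-4 + ((6 - 4) + 1))²/(222 - 250)) + w(-245)) + W = ((-99 + (-4 + ((6 - 4) + 1))²/(222 - 250)) + 400) + 327403 = ((-99 + (-4 + (2 + 1))²/(-28)) + 400) + 327403 = ((-99 - (-4 + 3)²/28) + 400) + 327403 = ((-99 - 1/28*(-1)²) + 400) + 327403 = ((-99 - 1/28*1) + 400) + 327403 = ((-99 - 1/28) + 400) + 327403 = (-2773/28 + 400) + 327403 = 8427/28 + 327403 = 9175711/28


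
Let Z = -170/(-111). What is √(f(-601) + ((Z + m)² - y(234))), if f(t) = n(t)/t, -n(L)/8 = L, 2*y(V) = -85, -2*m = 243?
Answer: √711016987/222 ≈ 120.11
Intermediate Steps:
m = -243/2 (m = -½*243 = -243/2 ≈ -121.50)
y(V) = -85/2 (y(V) = (½)*(-85) = -85/2)
n(L) = -8*L
Z = 170/111 (Z = -170*(-1/111) = 170/111 ≈ 1.5315)
f(t) = -8 (f(t) = (-8*t)/t = -8)
√(f(-601) + ((Z + m)² - y(234))) = √(-8 + ((170/111 - 243/2)² - 1*(-85/2))) = √(-8 + ((-26633/222)² + 85/2)) = √(-8 + (709316689/49284 + 85/2)) = √(-8 + 711411259/49284) = √(711016987/49284) = √711016987/222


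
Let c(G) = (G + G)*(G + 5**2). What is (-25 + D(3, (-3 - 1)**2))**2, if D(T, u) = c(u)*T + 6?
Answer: 15342889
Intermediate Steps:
c(G) = 2*G*(25 + G) (c(G) = (2*G)*(G + 25) = (2*G)*(25 + G) = 2*G*(25 + G))
D(T, u) = 6 + 2*T*u*(25 + u) (D(T, u) = (2*u*(25 + u))*T + 6 = 2*T*u*(25 + u) + 6 = 6 + 2*T*u*(25 + u))
(-25 + D(3, (-3 - 1)**2))**2 = (-25 + (6 + 2*3*(-3 - 1)**2*(25 + (-3 - 1)**2)))**2 = (-25 + (6 + 2*3*(-4)**2*(25 + (-4)**2)))**2 = (-25 + (6 + 2*3*16*(25 + 16)))**2 = (-25 + (6 + 2*3*16*41))**2 = (-25 + (6 + 3936))**2 = (-25 + 3942)**2 = 3917**2 = 15342889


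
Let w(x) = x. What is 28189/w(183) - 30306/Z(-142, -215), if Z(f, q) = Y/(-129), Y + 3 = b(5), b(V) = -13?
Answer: -357491359/1464 ≈ -2.4419e+5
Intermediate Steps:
Y = -16 (Y = -3 - 13 = -16)
Z(f, q) = 16/129 (Z(f, q) = -16/(-129) = -16*(-1/129) = 16/129)
28189/w(183) - 30306/Z(-142, -215) = 28189/183 - 30306/16/129 = 28189*(1/183) - 30306*129/16 = 28189/183 - 1954737/8 = -357491359/1464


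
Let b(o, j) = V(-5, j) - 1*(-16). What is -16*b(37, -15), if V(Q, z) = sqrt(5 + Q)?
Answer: -256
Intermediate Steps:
b(o, j) = 16 (b(o, j) = sqrt(5 - 5) - 1*(-16) = sqrt(0) + 16 = 0 + 16 = 16)
-16*b(37, -15) = -16*16 = -256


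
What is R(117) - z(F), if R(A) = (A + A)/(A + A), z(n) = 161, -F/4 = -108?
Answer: -160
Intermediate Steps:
F = 432 (F = -4*(-108) = 432)
R(A) = 1 (R(A) = (2*A)/((2*A)) = (2*A)*(1/(2*A)) = 1)
R(117) - z(F) = 1 - 1*161 = 1 - 161 = -160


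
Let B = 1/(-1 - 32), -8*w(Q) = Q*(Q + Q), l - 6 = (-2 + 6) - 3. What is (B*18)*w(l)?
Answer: 147/22 ≈ 6.6818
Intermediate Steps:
l = 7 (l = 6 + ((-2 + 6) - 3) = 6 + (4 - 3) = 6 + 1 = 7)
w(Q) = -Q**2/4 (w(Q) = -Q*(Q + Q)/8 = -Q*2*Q/8 = -Q**2/4)
B = -1/33 (B = 1/(-33) = -1/33 ≈ -0.030303)
(B*18)*w(l) = (-1/33*18)*(-1/4*7**2) = -(-3)*49/22 = -6/11*(-49/4) = 147/22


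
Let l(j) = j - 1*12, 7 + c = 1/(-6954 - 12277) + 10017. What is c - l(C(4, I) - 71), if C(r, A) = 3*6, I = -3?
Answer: 193752324/19231 ≈ 10075.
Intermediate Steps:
C(r, A) = 18
c = 192502309/19231 (c = -7 + (1/(-6954 - 12277) + 10017) = -7 + (1/(-19231) + 10017) = -7 + (-1/19231 + 10017) = -7 + 192636926/19231 = 192502309/19231 ≈ 10010.)
l(j) = -12 + j (l(j) = j - 12 = -12 + j)
c - l(C(4, I) - 71) = 192502309/19231 - (-12 + (18 - 71)) = 192502309/19231 - (-12 - 53) = 192502309/19231 - 1*(-65) = 192502309/19231 + 65 = 193752324/19231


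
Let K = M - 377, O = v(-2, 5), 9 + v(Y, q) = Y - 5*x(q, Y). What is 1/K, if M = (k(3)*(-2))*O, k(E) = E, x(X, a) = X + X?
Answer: -1/11 ≈ -0.090909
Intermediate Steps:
x(X, a) = 2*X
v(Y, q) = -9 + Y - 10*q (v(Y, q) = -9 + (Y - 10*q) = -9 + Y - 10*q)
O = -61 (O = -9 - 2 - 10*5 = -9 - 2 - 50 = -61)
M = 366 (M = (3*(-2))*(-61) = -6*(-61) = 366)
K = -11 (K = 366 - 377 = -11)
1/K = 1/(-11) = -1/11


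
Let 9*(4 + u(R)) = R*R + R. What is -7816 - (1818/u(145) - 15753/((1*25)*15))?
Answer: -10269494308/1320875 ≈ -7774.8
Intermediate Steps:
u(R) = -4 + R/9 + R²/9 (u(R) = -4 + (R*R + R)/9 = -4 + (R² + R)/9 = -4 + (R + R²)/9 = -4 + (R/9 + R²/9) = -4 + R/9 + R²/9)
-7816 - (1818/u(145) - 15753/((1*25)*15)) = -7816 - (1818/(-4 + (⅑)*145 + (⅑)*145²) - 15753/((1*25)*15)) = -7816 - (1818/(-4 + 145/9 + (⅑)*21025) - 15753/(25*15)) = -7816 - (1818/(-4 + 145/9 + 21025/9) - 15753/375) = -7816 - (1818/(21134/9) - 15753*1/375) = -7816 - (1818*(9/21134) - 5251/125) = -7816 - (8181/10567 - 5251/125) = -7816 - 1*(-54464692/1320875) = -7816 + 54464692/1320875 = -10269494308/1320875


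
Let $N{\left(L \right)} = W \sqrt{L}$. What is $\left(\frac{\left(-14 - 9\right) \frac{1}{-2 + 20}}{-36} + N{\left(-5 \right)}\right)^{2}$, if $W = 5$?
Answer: $- \frac{52487471}{419904} + \frac{115 i \sqrt{5}}{324} \approx -125.0 + 0.79367 i$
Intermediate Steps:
$N{\left(L \right)} = 5 \sqrt{L}$
$\left(\frac{\left(-14 - 9\right) \frac{1}{-2 + 20}}{-36} + N{\left(-5 \right)}\right)^{2} = \left(\frac{\left(-14 - 9\right) \frac{1}{-2 + 20}}{-36} + 5 \sqrt{-5}\right)^{2} = \left(- \frac{23}{18} \left(- \frac{1}{36}\right) + 5 i \sqrt{5}\right)^{2} = \left(\left(-23\right) \frac{1}{18} \left(- \frac{1}{36}\right) + 5 i \sqrt{5}\right)^{2} = \left(\left(- \frac{23}{18}\right) \left(- \frac{1}{36}\right) + 5 i \sqrt{5}\right)^{2} = \left(\frac{23}{648} + 5 i \sqrt{5}\right)^{2}$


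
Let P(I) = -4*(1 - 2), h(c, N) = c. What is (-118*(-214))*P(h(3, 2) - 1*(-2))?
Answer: 101008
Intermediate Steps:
P(I) = 4 (P(I) = -4*(-1) = 4)
(-118*(-214))*P(h(3, 2) - 1*(-2)) = -118*(-214)*4 = 25252*4 = 101008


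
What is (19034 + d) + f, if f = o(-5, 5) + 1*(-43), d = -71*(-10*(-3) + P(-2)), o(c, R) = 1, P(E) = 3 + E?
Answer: 16791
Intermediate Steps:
d = -2201 (d = -71*(-10*(-3) + (3 - 2)) = -71*(30 + 1) = -71*31 = -2201)
f = -42 (f = 1 + 1*(-43) = 1 - 43 = -42)
(19034 + d) + f = (19034 - 2201) - 42 = 16833 - 42 = 16791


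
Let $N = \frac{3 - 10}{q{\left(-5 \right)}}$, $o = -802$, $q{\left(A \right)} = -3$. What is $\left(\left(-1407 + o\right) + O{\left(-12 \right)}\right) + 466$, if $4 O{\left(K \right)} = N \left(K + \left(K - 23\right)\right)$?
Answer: $- \frac{21245}{12} \approx -1770.4$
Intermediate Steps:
$N = \frac{7}{3}$ ($N = \frac{3 - 10}{-3} = \left(-7\right) \left(- \frac{1}{3}\right) = \frac{7}{3} \approx 2.3333$)
$O{\left(K \right)} = - \frac{161}{12} + \frac{7 K}{6}$ ($O{\left(K \right)} = \frac{\frac{7}{3} \left(K + \left(K - 23\right)\right)}{4} = \frac{\frac{7}{3} \left(K + \left(-23 + K\right)\right)}{4} = \frac{\frac{7}{3} \left(-23 + 2 K\right)}{4} = \frac{- \frac{161}{3} + \frac{14 K}{3}}{4} = - \frac{161}{12} + \frac{7 K}{6}$)
$\left(\left(-1407 + o\right) + O{\left(-12 \right)}\right) + 466 = \left(\left(-1407 - 802\right) + \left(- \frac{161}{12} + \frac{7}{6} \left(-12\right)\right)\right) + 466 = \left(-2209 - \frac{329}{12}\right) + 466 = - \frac{26837}{12} + 466 = - \frac{21245}{12}$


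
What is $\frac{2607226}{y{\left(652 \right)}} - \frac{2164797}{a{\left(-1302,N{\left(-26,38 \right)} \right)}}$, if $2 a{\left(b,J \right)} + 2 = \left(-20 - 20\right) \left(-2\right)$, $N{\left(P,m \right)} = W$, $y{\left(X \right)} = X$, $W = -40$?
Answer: $- \frac{218294305}{4238} \approx -51509.0$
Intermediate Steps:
$N{\left(P,m \right)} = -40$
$a{\left(b,J \right)} = 39$ ($a{\left(b,J \right)} = -1 + \frac{\left(-20 - 20\right) \left(-2\right)}{2} = -1 + \frac{\left(-40\right) \left(-2\right)}{2} = -1 + \frac{1}{2} \cdot 80 = -1 + 40 = 39$)
$\frac{2607226}{y{\left(652 \right)}} - \frac{2164797}{a{\left(-1302,N{\left(-26,38 \right)} \right)}} = \frac{2607226}{652} - \frac{2164797}{39} = 2607226 \cdot \frac{1}{652} - \frac{721599}{13} = \frac{1303613}{326} - \frac{721599}{13} = - \frac{218294305}{4238}$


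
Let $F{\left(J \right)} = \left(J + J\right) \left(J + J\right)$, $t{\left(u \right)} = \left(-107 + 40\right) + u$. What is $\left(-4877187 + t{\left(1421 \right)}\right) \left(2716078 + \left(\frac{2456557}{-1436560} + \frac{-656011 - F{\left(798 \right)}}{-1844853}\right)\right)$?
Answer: $- \frac{35097533789067802985620487}{2650242025680} \approx -1.3243 \cdot 10^{13}$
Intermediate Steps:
$t{\left(u \right)} = -67 + u$
$F{\left(J \right)} = 4 J^{2}$ ($F{\left(J \right)} = 2 J 2 J = 4 J^{2}$)
$\left(-4877187 + t{\left(1421 \right)}\right) \left(2716078 + \left(\frac{2456557}{-1436560} + \frac{-656011 - F{\left(798 \right)}}{-1844853}\right)\right) = \left(-4877187 + \left(-67 + 1421\right)\right) \left(2716078 + \left(\frac{2456557}{-1436560} + \frac{-656011 - 4 \cdot 798^{2}}{-1844853}\right)\right) = \left(-4877187 + 1354\right) \left(2716078 + \left(2456557 \left(- \frac{1}{1436560}\right) + \left(-656011 - 4 \cdot 636804\right) \left(- \frac{1}{1844853}\right)\right)\right) = - 4875833 \left(2716078 - \left(\frac{2456557}{1436560} - \left(-656011 - 2547216\right) \left(- \frac{1}{1844853}\right)\right)\right) = - 4875833 \left(2716078 - - \frac{69641227999}{2650242025680}\right) = - 4875833 \left(2716078 + \left(- \frac{2456557}{1436560} + \frac{3203227}{1844853}\right)\right) = - 4875833 \left(2716078 + \frac{69641227999}{2650242025680}\right) = \left(-4875833\right) \frac{7198264130266111039}{2650242025680} = - \frac{35097533789067802985620487}{2650242025680}$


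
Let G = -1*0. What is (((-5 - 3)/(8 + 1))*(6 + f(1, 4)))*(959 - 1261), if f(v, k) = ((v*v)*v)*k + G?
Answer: 24160/9 ≈ 2684.4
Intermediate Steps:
G = 0
f(v, k) = k*v³ (f(v, k) = ((v*v)*v)*k + 0 = (v²*v)*k + 0 = v³*k + 0 = k*v³ + 0 = k*v³)
(((-5 - 3)/(8 + 1))*(6 + f(1, 4)))*(959 - 1261) = (((-5 - 3)/(8 + 1))*(6 + 4*1³))*(959 - 1261) = ((-8/9)*(6 + 4*1))*(-302) = ((-8*⅑)*(6 + 4))*(-302) = -8/9*10*(-302) = -80/9*(-302) = 24160/9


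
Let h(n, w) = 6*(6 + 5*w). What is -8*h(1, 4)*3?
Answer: -3744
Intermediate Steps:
h(n, w) = 36 + 30*w
-8*h(1, 4)*3 = -8*(36 + 30*4)*3 = -8*(36 + 120)*3 = -8*156*3 = -1248*3 = -3744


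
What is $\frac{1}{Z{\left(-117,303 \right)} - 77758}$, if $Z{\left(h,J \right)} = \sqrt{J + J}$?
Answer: $- \frac{38879}{3023152979} - \frac{\sqrt{606}}{6046305958} \approx -1.2864 \cdot 10^{-5}$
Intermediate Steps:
$Z{\left(h,J \right)} = \sqrt{2} \sqrt{J}$ ($Z{\left(h,J \right)} = \sqrt{2 J} = \sqrt{2} \sqrt{J}$)
$\frac{1}{Z{\left(-117,303 \right)} - 77758} = \frac{1}{\sqrt{2} \sqrt{303} - 77758} = \frac{1}{\sqrt{606} - 77758} = \frac{1}{-77758 + \sqrt{606}}$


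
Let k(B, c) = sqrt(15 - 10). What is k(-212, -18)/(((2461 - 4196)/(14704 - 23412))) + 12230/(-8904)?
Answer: -6115/4452 + 8708*sqrt(5)/1735 ≈ 9.8493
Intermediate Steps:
k(B, c) = sqrt(5)
k(-212, -18)/(((2461 - 4196)/(14704 - 23412))) + 12230/(-8904) = sqrt(5)/(((2461 - 4196)/(14704 - 23412))) + 12230/(-8904) = sqrt(5)/((-1735/(-8708))) + 12230*(-1/8904) = sqrt(5)/((-1735*(-1/8708))) - 6115/4452 = sqrt(5)/(1735/8708) - 6115/4452 = sqrt(5)*(8708/1735) - 6115/4452 = 8708*sqrt(5)/1735 - 6115/4452 = -6115/4452 + 8708*sqrt(5)/1735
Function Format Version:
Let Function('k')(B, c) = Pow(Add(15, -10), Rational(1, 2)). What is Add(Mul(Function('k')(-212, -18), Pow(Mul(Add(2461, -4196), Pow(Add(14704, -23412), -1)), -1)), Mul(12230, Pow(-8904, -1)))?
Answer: Add(Rational(-6115, 4452), Mul(Rational(8708, 1735), Pow(5, Rational(1, 2)))) ≈ 9.8493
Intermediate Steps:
Function('k')(B, c) = Pow(5, Rational(1, 2))
Add(Mul(Function('k')(-212, -18), Pow(Mul(Add(2461, -4196), Pow(Add(14704, -23412), -1)), -1)), Mul(12230, Pow(-8904, -1))) = Add(Mul(Pow(5, Rational(1, 2)), Pow(Mul(Add(2461, -4196), Pow(Add(14704, -23412), -1)), -1)), Mul(12230, Pow(-8904, -1))) = Add(Mul(Pow(5, Rational(1, 2)), Pow(Mul(-1735, Pow(-8708, -1)), -1)), Mul(12230, Rational(-1, 8904))) = Add(Mul(Pow(5, Rational(1, 2)), Pow(Mul(-1735, Rational(-1, 8708)), -1)), Rational(-6115, 4452)) = Add(Mul(Pow(5, Rational(1, 2)), Pow(Rational(1735, 8708), -1)), Rational(-6115, 4452)) = Add(Mul(Pow(5, Rational(1, 2)), Rational(8708, 1735)), Rational(-6115, 4452)) = Add(Mul(Rational(8708, 1735), Pow(5, Rational(1, 2))), Rational(-6115, 4452)) = Add(Rational(-6115, 4452), Mul(Rational(8708, 1735), Pow(5, Rational(1, 2))))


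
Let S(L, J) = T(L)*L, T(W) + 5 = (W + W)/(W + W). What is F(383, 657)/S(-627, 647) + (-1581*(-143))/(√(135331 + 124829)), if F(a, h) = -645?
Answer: -215/836 + 75361*√4065/10840 ≈ 442.99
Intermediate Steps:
T(W) = -4 (T(W) = -5 + (W + W)/(W + W) = -5 + (2*W)/((2*W)) = -5 + (2*W)*(1/(2*W)) = -5 + 1 = -4)
S(L, J) = -4*L
F(383, 657)/S(-627, 647) + (-1581*(-143))/(√(135331 + 124829)) = -645/((-4*(-627))) + (-1581*(-143))/(√(135331 + 124829)) = -645/2508 + 226083/(√260160) = -645*1/2508 + 226083/((8*√4065)) = -215/836 + 226083*(√4065/32520) = -215/836 + 75361*√4065/10840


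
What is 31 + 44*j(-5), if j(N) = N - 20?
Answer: -1069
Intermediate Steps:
j(N) = -20 + N
31 + 44*j(-5) = 31 + 44*(-20 - 5) = 31 + 44*(-25) = 31 - 1100 = -1069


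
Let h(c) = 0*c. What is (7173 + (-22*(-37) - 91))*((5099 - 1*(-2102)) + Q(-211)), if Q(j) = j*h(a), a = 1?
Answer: 56859096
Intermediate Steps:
h(c) = 0
Q(j) = 0 (Q(j) = j*0 = 0)
(7173 + (-22*(-37) - 91))*((5099 - 1*(-2102)) + Q(-211)) = (7173 + (-22*(-37) - 91))*((5099 - 1*(-2102)) + 0) = (7173 + (814 - 91))*((5099 + 2102) + 0) = (7173 + 723)*(7201 + 0) = 7896*7201 = 56859096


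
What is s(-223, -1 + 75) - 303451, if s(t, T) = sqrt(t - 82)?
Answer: -303451 + I*sqrt(305) ≈ -3.0345e+5 + 17.464*I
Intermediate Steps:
s(t, T) = sqrt(-82 + t)
s(-223, -1 + 75) - 303451 = sqrt(-82 - 223) - 303451 = sqrt(-305) - 303451 = I*sqrt(305) - 303451 = -303451 + I*sqrt(305)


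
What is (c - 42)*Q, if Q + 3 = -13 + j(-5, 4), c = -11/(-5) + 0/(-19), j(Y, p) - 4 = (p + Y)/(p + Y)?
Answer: 2189/5 ≈ 437.80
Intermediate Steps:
j(Y, p) = 5 (j(Y, p) = 4 + (p + Y)/(p + Y) = 4 + (Y + p)/(Y + p) = 4 + 1 = 5)
c = 11/5 (c = -11*(-⅕) + 0*(-1/19) = 11/5 + 0 = 11/5 ≈ 2.2000)
Q = -11 (Q = -3 + (-13 + 5) = -3 - 8 = -11)
(c - 42)*Q = (11/5 - 42)*(-11) = -199/5*(-11) = 2189/5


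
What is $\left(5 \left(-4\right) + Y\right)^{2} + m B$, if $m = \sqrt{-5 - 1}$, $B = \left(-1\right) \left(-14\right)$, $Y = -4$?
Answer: $576 + 14 i \sqrt{6} \approx 576.0 + 34.293 i$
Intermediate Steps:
$B = 14$
$m = i \sqrt{6}$ ($m = \sqrt{-6} = i \sqrt{6} \approx 2.4495 i$)
$\left(5 \left(-4\right) + Y\right)^{2} + m B = \left(5 \left(-4\right) - 4\right)^{2} + i \sqrt{6} \cdot 14 = \left(-20 - 4\right)^{2} + 14 i \sqrt{6} = \left(-24\right)^{2} + 14 i \sqrt{6} = 576 + 14 i \sqrt{6}$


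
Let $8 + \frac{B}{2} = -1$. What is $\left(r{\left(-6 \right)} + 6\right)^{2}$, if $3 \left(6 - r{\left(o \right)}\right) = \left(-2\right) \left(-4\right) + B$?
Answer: $\frac{2116}{9} \approx 235.11$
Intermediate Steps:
$B = -18$ ($B = -16 + 2 \left(-1\right) = -16 - 2 = -18$)
$r{\left(o \right)} = \frac{28}{3}$ ($r{\left(o \right)} = 6 - \frac{\left(-2\right) \left(-4\right) - 18}{3} = 6 - \frac{8 - 18}{3} = 6 - - \frac{10}{3} = 6 + \frac{10}{3} = \frac{28}{3}$)
$\left(r{\left(-6 \right)} + 6\right)^{2} = \left(\frac{28}{3} + 6\right)^{2} = \left(\frac{46}{3}\right)^{2} = \frac{2116}{9}$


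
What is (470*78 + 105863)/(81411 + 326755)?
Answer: 142523/408166 ≈ 0.34918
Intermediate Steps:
(470*78 + 105863)/(81411 + 326755) = (36660 + 105863)/408166 = 142523*(1/408166) = 142523/408166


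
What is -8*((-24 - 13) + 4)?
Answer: 264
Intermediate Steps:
-8*((-24 - 13) + 4) = -8*(-37 + 4) = -8*(-33) = 264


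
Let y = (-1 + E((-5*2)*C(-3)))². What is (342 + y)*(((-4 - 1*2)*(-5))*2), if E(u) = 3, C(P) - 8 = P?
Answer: 20760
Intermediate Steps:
C(P) = 8 + P
y = 4 (y = (-1 + 3)² = 2² = 4)
(342 + y)*(((-4 - 1*2)*(-5))*2) = (342 + 4)*(((-4 - 1*2)*(-5))*2) = 346*(((-4 - 2)*(-5))*2) = 346*(-6*(-5)*2) = 346*(30*2) = 346*60 = 20760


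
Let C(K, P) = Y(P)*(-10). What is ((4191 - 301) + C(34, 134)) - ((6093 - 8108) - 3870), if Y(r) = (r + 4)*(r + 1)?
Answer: -176525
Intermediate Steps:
Y(r) = (1 + r)*(4 + r) (Y(r) = (4 + r)*(1 + r) = (1 + r)*(4 + r))
C(K, P) = -40 - 50*P - 10*P**2 (C(K, P) = (4 + P**2 + 5*P)*(-10) = -40 - 50*P - 10*P**2)
((4191 - 301) + C(34, 134)) - ((6093 - 8108) - 3870) = ((4191 - 301) + (-40 - 50*134 - 10*134**2)) - ((6093 - 8108) - 3870) = (3890 + (-40 - 6700 - 10*17956)) - (-2015 - 3870) = (3890 + (-40 - 6700 - 179560)) - 1*(-5885) = (3890 - 186300) + 5885 = -182410 + 5885 = -176525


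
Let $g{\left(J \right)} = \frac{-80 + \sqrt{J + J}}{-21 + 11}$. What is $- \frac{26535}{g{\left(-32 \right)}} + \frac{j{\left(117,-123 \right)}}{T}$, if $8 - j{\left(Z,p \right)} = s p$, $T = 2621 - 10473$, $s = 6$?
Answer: $- \frac{651121399}{198263} - \frac{132675 i}{404} \approx -3284.1 - 328.4 i$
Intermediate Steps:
$T = -7852$
$j{\left(Z,p \right)} = 8 - 6 p$
$g{\left(J \right)} = 8 - \frac{\sqrt{2} \sqrt{J}}{10}$ ($g{\left(J \right)} = \frac{-80 + \sqrt{2 J}}{-10} = \left(-80 + \sqrt{2} \sqrt{J}\right) \left(- \frac{1}{10}\right) = 8 - \frac{\sqrt{2} \sqrt{J}}{10}$)
$- \frac{26535}{g{\left(-32 \right)}} + \frac{j{\left(117,-123 \right)}}{T} = - \frac{26535}{8 - \frac{\sqrt{2} \sqrt{-32}}{10}} + \frac{8 - -738}{-7852} = - \frac{26535}{8 - \frac{\sqrt{2} \cdot 4 i \sqrt{2}}{10}} + \left(8 + 738\right) \left(- \frac{1}{7852}\right) = - \frac{26535}{8 - \frac{4 i}{5}} + 746 \left(- \frac{1}{7852}\right) = - 26535 \frac{25 \left(8 + \frac{4 i}{5}\right)}{1616} - \frac{373}{3926} = - \frac{663375 \left(8 + \frac{4 i}{5}\right)}{1616} - \frac{373}{3926} = - \frac{373}{3926} - \frac{663375 \left(8 + \frac{4 i}{5}\right)}{1616}$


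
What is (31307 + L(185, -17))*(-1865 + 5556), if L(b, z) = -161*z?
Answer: 125656404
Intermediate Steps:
(31307 + L(185, -17))*(-1865 + 5556) = (31307 - 161*(-17))*(-1865 + 5556) = (31307 + 2737)*3691 = 34044*3691 = 125656404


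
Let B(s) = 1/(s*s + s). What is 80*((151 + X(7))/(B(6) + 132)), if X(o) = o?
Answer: 106176/1109 ≈ 95.740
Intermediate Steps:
B(s) = 1/(s + s**2) (B(s) = 1/(s**2 + s) = 1/(s + s**2))
80*((151 + X(7))/(B(6) + 132)) = 80*((151 + 7)/(1/(6*(1 + 6)) + 132)) = 80*(158/((1/6)/7 + 132)) = 80*(158/((1/6)*(1/7) + 132)) = 80*(158/(1/42 + 132)) = 80*(158/(5545/42)) = 80*(158*(42/5545)) = 80*(6636/5545) = 106176/1109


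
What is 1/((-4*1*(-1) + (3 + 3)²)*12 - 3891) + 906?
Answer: 3090365/3411 ≈ 906.00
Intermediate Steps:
1/((-4*1*(-1) + (3 + 3)²)*12 - 3891) + 906 = 1/((-4*(-1) + 6²)*12 - 3891) + 906 = 1/((4 + 36)*12 - 3891) + 906 = 1/(40*12 - 3891) + 906 = 1/(480 - 3891) + 906 = 1/(-3411) + 906 = -1/3411 + 906 = 3090365/3411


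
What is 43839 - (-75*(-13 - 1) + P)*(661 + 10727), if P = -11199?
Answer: 115620651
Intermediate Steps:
43839 - (-75*(-13 - 1) + P)*(661 + 10727) = 43839 - (-75*(-13 - 1) - 11199)*(661 + 10727) = 43839 - (-75*(-14) - 11199)*11388 = 43839 - (1050 - 11199)*11388 = 43839 - (-10149)*11388 = 43839 - 1*(-115576812) = 43839 + 115576812 = 115620651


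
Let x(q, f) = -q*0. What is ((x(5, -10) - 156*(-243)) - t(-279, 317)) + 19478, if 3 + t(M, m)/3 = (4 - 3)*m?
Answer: 56444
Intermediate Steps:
x(q, f) = 0
t(M, m) = -9 + 3*m (t(M, m) = -9 + 3*((4 - 3)*m) = -9 + 3*(1*m) = -9 + 3*m)
((x(5, -10) - 156*(-243)) - t(-279, 317)) + 19478 = ((0 - 156*(-243)) - (-9 + 3*317)) + 19478 = ((0 + 37908) - (-9 + 951)) + 19478 = (37908 - 1*942) + 19478 = (37908 - 942) + 19478 = 36966 + 19478 = 56444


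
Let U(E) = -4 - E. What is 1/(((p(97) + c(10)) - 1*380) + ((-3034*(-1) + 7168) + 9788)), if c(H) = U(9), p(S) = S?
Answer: 1/19694 ≈ 5.0777e-5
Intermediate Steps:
c(H) = -13 (c(H) = -4 - 1*9 = -4 - 9 = -13)
1/(((p(97) + c(10)) - 1*380) + ((-3034*(-1) + 7168) + 9788)) = 1/(((97 - 13) - 1*380) + ((-3034*(-1) + 7168) + 9788)) = 1/((84 - 380) + ((3034 + 7168) + 9788)) = 1/(-296 + (10202 + 9788)) = 1/(-296 + 19990) = 1/19694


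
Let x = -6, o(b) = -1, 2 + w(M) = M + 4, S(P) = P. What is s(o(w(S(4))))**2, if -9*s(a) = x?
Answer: 4/9 ≈ 0.44444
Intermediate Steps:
w(M) = 2 + M (w(M) = -2 + (M + 4) = -2 + (4 + M) = 2 + M)
s(a) = 2/3 (s(a) = -1/9*(-6) = 2/3)
s(o(w(S(4))))**2 = (2/3)**2 = 4/9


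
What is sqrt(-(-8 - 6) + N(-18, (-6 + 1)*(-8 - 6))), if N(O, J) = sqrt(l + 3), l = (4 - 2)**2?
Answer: sqrt(14 + sqrt(7)) ≈ 4.0799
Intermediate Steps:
l = 4 (l = 2**2 = 4)
N(O, J) = sqrt(7) (N(O, J) = sqrt(4 + 3) = sqrt(7))
sqrt(-(-8 - 6) + N(-18, (-6 + 1)*(-8 - 6))) = sqrt(-(-8 - 6) + sqrt(7)) = sqrt(-1*(-14) + sqrt(7)) = sqrt(14 + sqrt(7))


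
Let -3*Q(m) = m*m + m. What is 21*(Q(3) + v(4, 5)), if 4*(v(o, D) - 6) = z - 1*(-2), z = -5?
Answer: 105/4 ≈ 26.250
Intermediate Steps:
Q(m) = -m/3 - m²/3 (Q(m) = -(m*m + m)/3 = -(m² + m)/3 = -(m + m²)/3 = -m/3 - m²/3)
v(o, D) = 21/4 (v(o, D) = 6 + (-5 - 1*(-2))/4 = 6 + (-5 + 2)/4 = 6 + (¼)*(-3) = 6 - ¾ = 21/4)
21*(Q(3) + v(4, 5)) = 21*(-⅓*3*(1 + 3) + 21/4) = 21*(-⅓*3*4 + 21/4) = 21*(-4 + 21/4) = 21*(5/4) = 105/4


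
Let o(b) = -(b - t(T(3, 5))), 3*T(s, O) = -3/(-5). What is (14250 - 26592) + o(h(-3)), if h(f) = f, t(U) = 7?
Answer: -12332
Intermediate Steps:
T(s, O) = ⅕ (T(s, O) = (-3/(-5))/3 = (-3*(-⅕))/3 = (⅓)*(⅗) = ⅕)
o(b) = 7 - b (o(b) = -(b - 1*7) = -(b - 7) = -(-7 + b) = 7 - b)
(14250 - 26592) + o(h(-3)) = (14250 - 26592) + (7 - 1*(-3)) = -12342 + (7 + 3) = -12342 + 10 = -12332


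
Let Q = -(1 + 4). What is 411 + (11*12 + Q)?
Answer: 538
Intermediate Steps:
Q = -5 (Q = -1*5 = -5)
411 + (11*12 + Q) = 411 + (11*12 - 5) = 411 + (132 - 5) = 411 + 127 = 538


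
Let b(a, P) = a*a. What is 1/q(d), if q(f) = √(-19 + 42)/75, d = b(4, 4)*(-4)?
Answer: 75*√23/23 ≈ 15.639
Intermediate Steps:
b(a, P) = a²
d = -64 (d = 4²*(-4) = 16*(-4) = -64)
q(f) = √23/75 (q(f) = √23*(1/75) = √23/75)
1/q(d) = 1/(√23/75) = 75*√23/23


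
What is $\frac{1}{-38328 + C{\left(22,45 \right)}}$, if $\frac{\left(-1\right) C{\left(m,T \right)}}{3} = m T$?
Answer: $- \frac{1}{41298} \approx -2.4214 \cdot 10^{-5}$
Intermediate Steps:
$C{\left(m,T \right)} = - 3 T m$ ($C{\left(m,T \right)} = - 3 m T = - 3 T m$)
$\frac{1}{-38328 + C{\left(22,45 \right)}} = \frac{1}{-38328 - 135 \cdot 22} = \frac{1}{-38328 - 2970} = \frac{1}{-41298} = - \frac{1}{41298}$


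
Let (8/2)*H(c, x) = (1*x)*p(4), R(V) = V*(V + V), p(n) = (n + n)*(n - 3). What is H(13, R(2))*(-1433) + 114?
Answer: -22814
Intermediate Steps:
p(n) = 2*n*(-3 + n) (p(n) = (2*n)*(-3 + n) = 2*n*(-3 + n))
R(V) = 2*V² (R(V) = V*(2*V) = 2*V²)
H(c, x) = 2*x (H(c, x) = ((1*x)*(2*4*(-3 + 4)))/4 = (x*(2*4*1))/4 = (x*8)/4 = (8*x)/4 = 2*x)
H(13, R(2))*(-1433) + 114 = (2*(2*2²))*(-1433) + 114 = (2*(2*4))*(-1433) + 114 = (2*8)*(-1433) + 114 = 16*(-1433) + 114 = -22928 + 114 = -22814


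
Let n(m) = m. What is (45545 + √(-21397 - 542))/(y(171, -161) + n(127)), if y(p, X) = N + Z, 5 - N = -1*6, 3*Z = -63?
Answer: 45545/117 + I*√21939/117 ≈ 389.27 + 1.266*I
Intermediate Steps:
Z = -21 (Z = (⅓)*(-63) = -21)
N = 11 (N = 5 - (-1)*6 = 5 - 1*(-6) = 5 + 6 = 11)
y(p, X) = -10 (y(p, X) = 11 - 21 = -10)
(45545 + √(-21397 - 542))/(y(171, -161) + n(127)) = (45545 + √(-21397 - 542))/(-10 + 127) = (45545 + √(-21939))/117 = (45545 + I*√21939)*(1/117) = 45545/117 + I*√21939/117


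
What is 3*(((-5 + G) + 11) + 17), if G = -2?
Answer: 63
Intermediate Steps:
3*(((-5 + G) + 11) + 17) = 3*(((-5 - 2) + 11) + 17) = 3*((-7 + 11) + 17) = 3*(4 + 17) = 3*21 = 63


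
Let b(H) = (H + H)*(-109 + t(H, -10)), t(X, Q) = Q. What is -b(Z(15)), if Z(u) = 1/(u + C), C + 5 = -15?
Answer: -238/5 ≈ -47.600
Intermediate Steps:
C = -20 (C = -5 - 15 = -20)
Z(u) = 1/(-20 + u) (Z(u) = 1/(u - 20) = 1/(-20 + u))
b(H) = -238*H (b(H) = (H + H)*(-109 - 10) = (2*H)*(-119) = -238*H)
-b(Z(15)) = -(-238)/(-20 + 15) = -(-238)/(-5) = -(-238)*(-1)/5 = -1*238/5 = -238/5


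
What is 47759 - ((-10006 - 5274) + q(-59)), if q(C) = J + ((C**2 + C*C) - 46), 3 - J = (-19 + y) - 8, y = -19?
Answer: 56074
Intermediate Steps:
J = 49 (J = 3 - ((-19 - 19) - 8) = 3 - (-38 - 8) = 3 - 1*(-46) = 3 + 46 = 49)
q(C) = 3 + 2*C**2 (q(C) = 49 + ((C**2 + C*C) - 46) = 49 + ((C**2 + C**2) - 46) = 49 + (2*C**2 - 46) = 49 + (-46 + 2*C**2) = 3 + 2*C**2)
47759 - ((-10006 - 5274) + q(-59)) = 47759 - ((-10006 - 5274) + (3 + 2*(-59)**2)) = 47759 - (-15280 + (3 + 2*3481)) = 47759 - (-15280 + (3 + 6962)) = 47759 - (-15280 + 6965) = 47759 - 1*(-8315) = 47759 + 8315 = 56074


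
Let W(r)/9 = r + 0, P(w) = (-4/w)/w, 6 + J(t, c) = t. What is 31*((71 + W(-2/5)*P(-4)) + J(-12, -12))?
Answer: 16709/10 ≈ 1670.9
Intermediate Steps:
J(t, c) = -6 + t
P(w) = -4/w²
W(r) = 9*r (W(r) = 9*(r + 0) = 9*r)
31*((71 + W(-2/5)*P(-4)) + J(-12, -12)) = 31*((71 + (9*(-2/5))*(-4/(-4)²)) + (-6 - 12)) = 31*((71 + (9*(-2*⅕))*(-4*1/16)) - 18) = 31*((71 + (9*(-⅖))*(-¼)) - 18) = 31*((71 - 18/5*(-¼)) - 18) = 31*((71 + 9/10) - 18) = 31*(719/10 - 18) = 31*(539/10) = 16709/10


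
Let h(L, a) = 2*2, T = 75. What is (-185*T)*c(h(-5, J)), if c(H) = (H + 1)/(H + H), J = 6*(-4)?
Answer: -69375/8 ≈ -8671.9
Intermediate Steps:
J = -24
h(L, a) = 4
c(H) = (1 + H)/(2*H) (c(H) = (1 + H)/((2*H)) = (1 + H)*(1/(2*H)) = (1 + H)/(2*H))
(-185*T)*c(h(-5, J)) = (-185*75)*((½)*(1 + 4)/4) = -13875*5/(2*4) = -13875*5/8 = -69375/8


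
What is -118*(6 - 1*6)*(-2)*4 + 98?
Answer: 98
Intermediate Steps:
-118*(6 - 1*6)*(-2)*4 + 98 = -118*(6 - 6)*(-2)*4 + 98 = -118*0*(-2)*4 + 98 = -0*4 + 98 = -118*0 + 98 = 0 + 98 = 98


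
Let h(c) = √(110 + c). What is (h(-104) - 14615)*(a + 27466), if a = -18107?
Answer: -136781785 + 9359*√6 ≈ -1.3676e+8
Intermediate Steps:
(h(-104) - 14615)*(a + 27466) = (√(110 - 104) - 14615)*(-18107 + 27466) = (√6 - 14615)*9359 = (-14615 + √6)*9359 = -136781785 + 9359*√6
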